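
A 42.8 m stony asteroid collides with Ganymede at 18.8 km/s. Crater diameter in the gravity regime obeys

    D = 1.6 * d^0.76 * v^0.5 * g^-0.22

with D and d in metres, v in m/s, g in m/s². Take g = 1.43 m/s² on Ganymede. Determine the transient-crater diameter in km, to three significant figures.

In SI units: v = 18800 m/s.
d^0.76 = 42.8^0.76 = 17.37
v^0.5 = 18800^0.5 = 137.1
g^-0.22 = 1.43^-0.22 = 0.9243
D = 1.6 × 17.37 × 137.1 × 0.9243 = 3522 m
   = 3.522 km

D ≈ 3.52 km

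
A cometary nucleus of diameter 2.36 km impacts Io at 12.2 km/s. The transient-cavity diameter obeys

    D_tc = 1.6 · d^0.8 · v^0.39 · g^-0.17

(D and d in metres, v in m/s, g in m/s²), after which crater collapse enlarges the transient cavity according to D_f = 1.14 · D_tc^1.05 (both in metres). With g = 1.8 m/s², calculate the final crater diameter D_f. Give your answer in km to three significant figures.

D_f ≈ 54.0 km

In SI: d = 2360 m, v = 12200 m/s.
d^0.8 = 2360^0.8 = 499.3
v^0.39 = 12200^0.39 = 39.24
g^-0.17 = 1.8^-0.17 = 0.9049
D_tc = 1.6 × 499.3 × 39.24 × 0.9049 = 28370 m
D_f = 1.14 × (28370)^1.05 = 54002 m
     = 54.00 km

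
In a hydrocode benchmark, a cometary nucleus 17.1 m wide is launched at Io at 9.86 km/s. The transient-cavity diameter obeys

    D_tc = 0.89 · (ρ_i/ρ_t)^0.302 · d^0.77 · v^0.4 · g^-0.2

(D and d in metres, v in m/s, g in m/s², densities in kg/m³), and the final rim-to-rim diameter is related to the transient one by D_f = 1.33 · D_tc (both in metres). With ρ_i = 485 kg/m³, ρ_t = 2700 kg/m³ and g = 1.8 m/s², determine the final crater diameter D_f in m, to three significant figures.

D_f ≈ 221 m

v = 9860 m/s.
(ρ_i/ρ_t)^0.302 = (485/2700)^0.302 = 0.5954
d^0.77 = 17.1^0.77 = 8.900
v^0.4 = 9860^0.4 = 39.59
g^-0.2 = 1.8^-0.2 = 0.8891
D_tc = 0.89 × 0.5954 × 8.900 × 39.59 × 0.8891 = 166.0 m
D_f = 1.33 × 166.0 = 220.8 m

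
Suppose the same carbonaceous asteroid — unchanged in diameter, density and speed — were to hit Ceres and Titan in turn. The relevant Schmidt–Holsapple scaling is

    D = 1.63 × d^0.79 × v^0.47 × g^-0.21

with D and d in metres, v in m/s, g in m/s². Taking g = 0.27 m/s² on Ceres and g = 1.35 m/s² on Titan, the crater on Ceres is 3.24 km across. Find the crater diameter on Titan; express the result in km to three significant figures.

D ≈ 2.31 km

All impactor-dependent factors cancel in the ratio, leaving D_Titan/D_Ceres = (g_Titan/g_Ceres)^-0.21.
(1.35/0.27)^-0.21 = 5.000^-0.21 = 0.7132
D_Titan = 0.7132 × 3.24 km = 2.31 km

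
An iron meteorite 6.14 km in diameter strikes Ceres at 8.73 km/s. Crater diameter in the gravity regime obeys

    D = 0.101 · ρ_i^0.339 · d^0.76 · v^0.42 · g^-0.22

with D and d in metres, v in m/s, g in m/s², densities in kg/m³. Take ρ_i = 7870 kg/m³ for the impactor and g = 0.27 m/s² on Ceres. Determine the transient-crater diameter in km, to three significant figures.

D ≈ 96.5 km

In SI units: d = 6140 m, v = 8730 m/s.
ρ_i^0.339 = 7870^0.339 = 20.93
d^0.76 = 6140^0.76 = 756.8
v^0.42 = 8730^0.42 = 45.21
g^-0.22 = 0.27^-0.22 = 1.334
D = 0.101 × 20.93 × 756.8 × 45.21 × 1.334 = 96486 m
   = 96.49 km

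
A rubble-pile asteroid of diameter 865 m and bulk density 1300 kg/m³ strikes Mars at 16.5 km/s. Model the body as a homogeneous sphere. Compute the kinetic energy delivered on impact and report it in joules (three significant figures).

E ≈ 6.00 × 10^19 J

v = 16500 m/s.
Mass m = (π/6) ρ d³ = (π/6) × 1300 × (865)³ = 4.405 × 10^11 kg
E = ½ m v² = 0.5 × 4.405 × 10^11 × (16500)² = 5.996 × 10^19 J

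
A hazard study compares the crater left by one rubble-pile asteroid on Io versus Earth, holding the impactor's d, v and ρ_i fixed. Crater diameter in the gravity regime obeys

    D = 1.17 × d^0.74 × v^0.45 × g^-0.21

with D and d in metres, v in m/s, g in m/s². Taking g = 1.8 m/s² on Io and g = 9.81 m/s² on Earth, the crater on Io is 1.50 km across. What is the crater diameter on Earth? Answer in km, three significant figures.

D ≈ 1.05 km

All impactor-dependent factors cancel in the ratio, leaving D_Earth/D_Io = (g_Earth/g_Io)^-0.21.
(9.81/1.8)^-0.21 = 5.450^-0.21 = 0.7004
D_Earth = 0.7004 × 1.50 km = 1.05 km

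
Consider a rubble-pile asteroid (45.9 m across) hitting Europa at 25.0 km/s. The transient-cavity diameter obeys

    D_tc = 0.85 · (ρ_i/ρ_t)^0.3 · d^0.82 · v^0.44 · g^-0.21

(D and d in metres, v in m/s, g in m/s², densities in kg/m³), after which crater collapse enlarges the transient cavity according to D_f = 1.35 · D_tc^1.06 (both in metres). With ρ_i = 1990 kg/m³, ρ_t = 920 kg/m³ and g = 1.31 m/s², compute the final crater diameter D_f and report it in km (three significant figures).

D_f ≈ 4.28 km

v = 25000 m/s.
(ρ_i/ρ_t)^0.3 = (1990/920)^0.3 = 1.260
d^0.82 = 45.9^0.82 = 23.05
v^0.44 = 25000^0.44 = 86.12
g^-0.21 = 1.31^-0.21 = 0.9449
D_tc = 0.85 × 1.260 × 23.05 × 86.12 × 0.9449 = 2009 m
D_f = 1.35 × (2009)^1.06 = 4280 m
     = 4.280 km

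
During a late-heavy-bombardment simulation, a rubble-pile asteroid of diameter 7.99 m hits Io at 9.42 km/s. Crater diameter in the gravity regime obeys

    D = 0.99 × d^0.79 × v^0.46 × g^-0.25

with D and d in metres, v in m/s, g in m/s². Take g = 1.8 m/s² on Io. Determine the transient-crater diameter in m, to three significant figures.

D ≈ 297 m

In SI units: v = 9420 m/s.
d^0.79 = 7.99^0.79 = 5.164
v^0.46 = 9420^0.46 = 67.31
g^-0.25 = 1.8^-0.25 = 0.8633
D = 0.99 × 5.164 × 67.31 × 0.8633 = 297.1 m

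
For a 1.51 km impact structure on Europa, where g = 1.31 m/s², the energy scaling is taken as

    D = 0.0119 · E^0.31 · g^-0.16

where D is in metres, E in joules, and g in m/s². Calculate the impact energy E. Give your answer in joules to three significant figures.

Rearranging: E = [D / (0.0119 · g^-0.16)]^(1/0.31).
D = 1510 m.
g^-0.16 = 1.31^-0.16 = 0.9577
D / (0.0119 × 0.9577) = 1510 / (0.01140) = 1.325 × 10^5
E = (1.325 × 10^5)^3.2258 = 3.336 × 10^16 J

E ≈ 3.34 × 10^16 J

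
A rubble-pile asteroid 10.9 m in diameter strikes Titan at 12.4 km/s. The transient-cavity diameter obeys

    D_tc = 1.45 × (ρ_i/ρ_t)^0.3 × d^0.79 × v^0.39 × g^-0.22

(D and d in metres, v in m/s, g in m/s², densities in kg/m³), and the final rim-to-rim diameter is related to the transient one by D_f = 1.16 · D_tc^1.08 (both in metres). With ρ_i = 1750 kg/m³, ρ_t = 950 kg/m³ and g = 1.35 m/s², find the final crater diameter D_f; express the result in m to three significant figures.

D_f ≈ 800 m

v = 12400 m/s.
(ρ_i/ρ_t)^0.3 = (1750/950)^0.3 = 1.201
d^0.79 = 10.9^0.79 = 6.600
v^0.39 = 12400^0.39 = 39.49
g^-0.22 = 1.35^-0.22 = 0.9361
D_tc = 1.45 × 1.201 × 6.600 × 39.49 × 0.9361 = 424.9 m
D_f = 1.16 × (424.9)^1.08 = 799.8 m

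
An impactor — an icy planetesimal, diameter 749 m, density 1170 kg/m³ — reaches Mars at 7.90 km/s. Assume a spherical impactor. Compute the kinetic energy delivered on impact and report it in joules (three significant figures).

v = 7900 m/s.
Mass m = (π/6) ρ d³ = (π/6) × 1170 × (749)³ = 2.574 × 10^11 kg
E = ½ m v² = 0.5 × 2.574 × 10^11 × (7900)² = 8.032 × 10^18 J

E ≈ 8.03 × 10^18 J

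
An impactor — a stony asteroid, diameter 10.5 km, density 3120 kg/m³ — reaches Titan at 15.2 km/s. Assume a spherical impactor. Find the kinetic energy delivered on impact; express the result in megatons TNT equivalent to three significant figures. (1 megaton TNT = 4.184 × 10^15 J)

E ≈ 5.22 × 10^7 Mt TNT

d = 10500 m; v = 15200 m/s.
Mass m = (π/6) ρ d³ = (π/6) × 3120 × (10500)³ = 1.891 × 10^15 kg
E = ½ m v² = 0.5 × 1.891 × 10^15 × (15200)² = 2.184 × 10^23 J
   = 2.184 × 10^23 / 4.184×10^15 = 5.220 × 10^7 Mt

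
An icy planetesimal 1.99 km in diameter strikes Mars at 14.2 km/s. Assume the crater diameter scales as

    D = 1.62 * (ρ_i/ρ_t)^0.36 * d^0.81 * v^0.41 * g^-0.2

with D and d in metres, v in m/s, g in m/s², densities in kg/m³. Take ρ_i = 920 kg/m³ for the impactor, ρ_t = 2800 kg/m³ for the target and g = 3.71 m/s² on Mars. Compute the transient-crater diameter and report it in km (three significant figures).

D ≈ 19.8 km

In SI units: d = 1990 m, v = 14200 m/s.
(ρ_i/ρ_t)^0.36 = (920/2800)^0.36 = 0.6699
d^0.81 = 1990^0.81 = 470.0
v^0.41 = 14200^0.41 = 50.40
g^-0.2 = 3.71^-0.2 = 0.7694
D = 1.62 × 0.6699 × 470.0 × 50.40 × 0.7694 = 19779 m
   = 19.78 km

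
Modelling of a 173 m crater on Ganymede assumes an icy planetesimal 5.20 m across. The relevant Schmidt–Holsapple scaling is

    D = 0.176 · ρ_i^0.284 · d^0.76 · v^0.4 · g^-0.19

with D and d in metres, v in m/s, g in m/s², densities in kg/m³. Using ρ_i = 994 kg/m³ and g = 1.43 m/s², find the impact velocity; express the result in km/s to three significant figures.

v ≈ 11.7 km/s

Rearranging for v: v = [D / (0.176 · 994^0.284 · 5.2^0.76 · 1.43^-0.19)]^(1/0.4).
994^0.284 = 7.100
5.2^0.76 = 3.501
1.43^-0.19 = 0.9343
Denominator = 0.176 × 7.100 × 3.501 × 0.9343 = 4.087
D / 4.087 = 173 / 4.087 = 42.33
v = 42.33^(1/0.4) = 42.33^2.5 = 11658 m/s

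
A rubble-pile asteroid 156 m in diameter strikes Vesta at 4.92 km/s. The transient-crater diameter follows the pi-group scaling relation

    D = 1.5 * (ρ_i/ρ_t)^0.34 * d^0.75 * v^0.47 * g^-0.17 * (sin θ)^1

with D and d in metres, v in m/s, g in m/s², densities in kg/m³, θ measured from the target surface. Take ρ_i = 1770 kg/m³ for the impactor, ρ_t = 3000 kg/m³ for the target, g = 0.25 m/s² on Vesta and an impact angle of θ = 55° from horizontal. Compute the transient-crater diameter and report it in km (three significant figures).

In SI units: v = 4920 m/s.
(ρ_i/ρ_t)^0.34 = (1770/3000)^0.34 = 0.8358
d^0.75 = 156^0.75 = 44.14
v^0.47 = 4920^0.47 = 54.35
g^-0.17 = 0.25^-0.17 = 1.266
(sin 55°)^1 = 0.8192^1 = 0.8192
D = 1.5 × 0.8358 × 44.14 × 54.35 × 1.266 × 0.8192 = 3119 m
   = 3.119 km

D ≈ 3.12 km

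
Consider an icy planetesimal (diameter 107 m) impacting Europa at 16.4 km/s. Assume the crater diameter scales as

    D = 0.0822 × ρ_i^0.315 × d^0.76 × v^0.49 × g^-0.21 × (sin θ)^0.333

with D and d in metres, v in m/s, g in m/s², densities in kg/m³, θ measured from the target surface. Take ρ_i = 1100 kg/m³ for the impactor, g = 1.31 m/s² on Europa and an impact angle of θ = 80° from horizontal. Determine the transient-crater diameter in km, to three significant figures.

In SI units: v = 16400 m/s.
ρ_i^0.315 = 1100^0.315 = 9.079
d^0.76 = 107^0.76 = 34.86
v^0.49 = 16400^0.49 = 116.2
g^-0.21 = 1.31^-0.21 = 0.9449
(sin 80°)^0.333 = 0.9848^0.333 = 0.9949
D = 0.0822 × 9.079 × 34.86 × 116.2 × 0.9449 × 0.9949 = 2842 m
   = 2.842 km

D ≈ 2.84 km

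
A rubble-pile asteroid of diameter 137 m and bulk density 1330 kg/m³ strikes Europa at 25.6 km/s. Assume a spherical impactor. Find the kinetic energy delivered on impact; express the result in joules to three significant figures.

E ≈ 5.87 × 10^17 J

v = 25600 m/s.
Mass m = (π/6) ρ d³ = (π/6) × 1330 × (137)³ = 1.791 × 10^9 kg
E = ½ m v² = 0.5 × 1.791 × 10^9 × (25600)² = 5.869 × 10^17 J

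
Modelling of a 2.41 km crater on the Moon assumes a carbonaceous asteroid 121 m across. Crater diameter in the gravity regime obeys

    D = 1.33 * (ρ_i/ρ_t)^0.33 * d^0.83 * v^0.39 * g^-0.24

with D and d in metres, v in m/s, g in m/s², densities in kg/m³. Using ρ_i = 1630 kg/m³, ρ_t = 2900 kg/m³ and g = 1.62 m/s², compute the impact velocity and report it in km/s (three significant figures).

Rearranging for v: v = [D / (1.33 · (1630/2900)^0.33 · 121^0.83 · 1.62^-0.24)]^(1/0.39).
D = 2410 m.
(1630/2900)^0.33 = 0.8269
121^0.83 = 53.54
1.62^-0.24 = 0.8907
Denominator = 1.33 × 0.8269 × 53.54 × 0.8907 = 52.45
D / 52.45 = 2410 / 52.45 = 45.95
v = 45.95^(1/0.39) = 45.95^2.5641 = 18292 m/s

v ≈ 18.3 km/s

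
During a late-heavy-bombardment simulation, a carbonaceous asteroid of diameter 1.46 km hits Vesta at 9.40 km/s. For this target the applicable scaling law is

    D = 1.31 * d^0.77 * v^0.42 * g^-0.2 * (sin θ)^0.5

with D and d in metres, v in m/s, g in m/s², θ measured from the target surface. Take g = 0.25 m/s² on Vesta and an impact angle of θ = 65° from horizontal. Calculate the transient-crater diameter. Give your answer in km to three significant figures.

In SI units: d = 1460 m, v = 9400 m/s.
d^0.77 = 1460^0.77 = 273.2
v^0.42 = 9400^0.42 = 46.64
g^-0.2 = 0.25^-0.2 = 1.320
(sin 65°)^0.5 = 0.9063^0.5 = 0.9520
D = 1.31 × 273.2 × 46.64 × 1.320 × 0.9520 = 20976 m
   = 20.98 km

D ≈ 21.0 km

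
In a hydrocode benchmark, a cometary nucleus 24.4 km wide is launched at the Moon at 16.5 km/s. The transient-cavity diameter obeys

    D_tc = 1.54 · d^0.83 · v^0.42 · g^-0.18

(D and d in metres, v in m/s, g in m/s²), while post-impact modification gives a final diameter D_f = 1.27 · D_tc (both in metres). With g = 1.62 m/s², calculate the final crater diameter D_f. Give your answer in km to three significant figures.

In SI: d = 24400 m, v = 16500 m/s.
d^0.83 = 24400^0.83 = 4381
v^0.42 = 16500^0.42 = 59.07
g^-0.18 = 1.62^-0.18 = 0.9168
D_tc = 1.54 × 4381 × 59.07 × 0.9168 = 3.654 × 10^5 m
D_f = 1.27 × 3.654 × 10^5 = 4.641 × 10^5 m
     = 464.1 km

D_f ≈ 464 km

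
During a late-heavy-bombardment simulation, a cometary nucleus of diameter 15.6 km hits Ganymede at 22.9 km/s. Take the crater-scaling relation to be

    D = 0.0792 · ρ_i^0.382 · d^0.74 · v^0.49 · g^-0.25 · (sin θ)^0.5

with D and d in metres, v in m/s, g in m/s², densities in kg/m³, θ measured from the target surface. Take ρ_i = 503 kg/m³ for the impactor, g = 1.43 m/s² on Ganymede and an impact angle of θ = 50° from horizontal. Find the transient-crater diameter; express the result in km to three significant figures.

In SI units: d = 15600 m, v = 22900 m/s.
ρ_i^0.382 = 503^0.382 = 10.76
d^0.74 = 15600^0.74 = 1267
v^0.49 = 22900^0.49 = 136.9
g^-0.25 = 1.43^-0.25 = 0.9145
(sin 50°)^0.5 = 0.7660^0.5 = 0.8752
D = 0.0792 × 10.76 × 1267 × 136.9 × 0.9145 × 0.8752 = 1.183 × 10^5 m
   = 118.3 km

D ≈ 118 km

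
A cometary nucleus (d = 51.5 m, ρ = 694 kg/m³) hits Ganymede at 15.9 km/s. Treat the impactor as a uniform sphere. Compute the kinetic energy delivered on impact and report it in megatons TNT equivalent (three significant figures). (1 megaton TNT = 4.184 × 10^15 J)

E ≈ 1.50 Mt TNT

v = 15900 m/s.
Mass m = (π/6) ρ d³ = (π/6) × 694 × (51.5)³ = 4.963 × 10^7 kg
E = ½ m v² = 0.5 × 4.963 × 10^7 × (15900)² = 6.273 × 10^15 J
   = 6.273 × 10^15 / 4.184×10^15 = 1.499 Mt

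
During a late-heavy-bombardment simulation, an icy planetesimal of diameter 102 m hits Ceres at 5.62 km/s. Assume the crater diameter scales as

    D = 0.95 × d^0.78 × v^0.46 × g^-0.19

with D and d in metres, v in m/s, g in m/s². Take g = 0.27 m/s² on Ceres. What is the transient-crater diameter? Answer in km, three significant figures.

In SI units: v = 5620 m/s.
d^0.78 = 102^0.78 = 36.87
v^0.46 = 5620^0.46 = 53.07
g^-0.19 = 0.27^-0.19 = 1.282
D = 0.95 × 36.87 × 53.07 × 1.282 = 2383 m
   = 2.383 km

D ≈ 2.38 km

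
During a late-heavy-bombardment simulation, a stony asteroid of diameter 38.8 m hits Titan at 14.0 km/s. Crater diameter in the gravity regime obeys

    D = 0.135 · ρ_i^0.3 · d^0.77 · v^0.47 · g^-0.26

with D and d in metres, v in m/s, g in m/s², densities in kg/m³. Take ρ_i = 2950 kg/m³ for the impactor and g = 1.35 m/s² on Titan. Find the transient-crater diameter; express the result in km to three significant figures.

In SI units: v = 14000 m/s.
ρ_i^0.3 = 2950^0.3 = 10.99
d^0.77 = 38.8^0.77 = 16.73
v^0.47 = 14000^0.47 = 88.85
g^-0.26 = 1.35^-0.26 = 0.9249
D = 0.135 × 10.99 × 16.73 × 88.85 × 0.9249 = 2040 m
   = 2.040 km

D ≈ 2.04 km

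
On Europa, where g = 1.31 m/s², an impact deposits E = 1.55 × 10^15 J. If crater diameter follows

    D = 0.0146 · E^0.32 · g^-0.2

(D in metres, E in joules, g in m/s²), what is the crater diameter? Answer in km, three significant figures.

E^0.32 = (1.55 × 10^15)^0.32 = 7.259 × 10^4
g^-0.2 = 1.31^-0.2 = 0.9474
D = 0.0146 × 7.259 × 10^4 × 0.9474 = 1004 m
   = 1.004 km

D ≈ 1.00 km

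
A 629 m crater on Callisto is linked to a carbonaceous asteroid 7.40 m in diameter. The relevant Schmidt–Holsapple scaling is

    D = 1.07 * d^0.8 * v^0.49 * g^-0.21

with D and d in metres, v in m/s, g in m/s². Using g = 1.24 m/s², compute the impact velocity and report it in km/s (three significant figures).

Rearranging for v: v = [D / (1.07 · 7.4^0.8 · 1.24^-0.21)]^(1/0.49).
7.4^0.8 = 4.959
1.24^-0.21 = 0.9558
Denominator = 1.07 × 4.959 × 0.9558 = 5.072
D / 5.072 = 629 / 5.072 = 124.0
v = 124.0^(1/0.49) = 124.0^2.0408 = 18718 m/s

v ≈ 18.7 km/s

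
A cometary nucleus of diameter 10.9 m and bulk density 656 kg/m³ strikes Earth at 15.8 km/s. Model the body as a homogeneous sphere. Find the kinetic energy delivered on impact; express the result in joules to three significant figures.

E ≈ 5.55 × 10^13 J

v = 15800 m/s.
Mass m = (π/6) ρ d³ = (π/6) × 656 × (10.9)³ = 4.448 × 10^5 kg
E = ½ m v² = 0.5 × 4.448 × 10^5 × (15800)² = 5.552 × 10^13 J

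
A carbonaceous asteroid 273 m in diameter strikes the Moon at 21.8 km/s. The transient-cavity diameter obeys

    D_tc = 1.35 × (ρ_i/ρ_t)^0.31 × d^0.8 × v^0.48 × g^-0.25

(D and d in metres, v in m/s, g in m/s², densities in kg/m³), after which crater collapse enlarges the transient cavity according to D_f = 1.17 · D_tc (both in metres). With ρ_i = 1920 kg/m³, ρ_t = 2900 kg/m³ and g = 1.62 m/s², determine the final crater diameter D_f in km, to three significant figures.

v = 21800 m/s.
(ρ_i/ρ_t)^0.31 = (1920/2900)^0.31 = 0.8800
d^0.8 = 273^0.8 = 88.91
v^0.48 = 21800^0.48 = 120.9
g^-0.25 = 1.62^-0.25 = 0.8864
D_tc = 1.35 × 0.8800 × 88.91 × 120.9 × 0.8864 = 11320 m
D_f = 1.17 × 11320 = 13244 m
     = 13.24 km

D_f ≈ 13.2 km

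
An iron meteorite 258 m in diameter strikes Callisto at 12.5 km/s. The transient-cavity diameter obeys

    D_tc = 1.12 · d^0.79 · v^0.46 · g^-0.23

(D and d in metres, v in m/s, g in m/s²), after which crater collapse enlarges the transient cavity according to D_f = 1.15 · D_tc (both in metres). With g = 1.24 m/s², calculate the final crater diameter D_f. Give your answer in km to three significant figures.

D_f ≈ 7.55 km

v = 12500 m/s.
d^0.79 = 258^0.79 = 80.39
v^0.46 = 12500^0.46 = 76.66
g^-0.23 = 1.24^-0.23 = 0.9517
D_tc = 1.12 × 80.39 × 76.66 × 0.9517 = 6569 m
D_f = 1.15 × 6569 = 7554 m
     = 7.554 km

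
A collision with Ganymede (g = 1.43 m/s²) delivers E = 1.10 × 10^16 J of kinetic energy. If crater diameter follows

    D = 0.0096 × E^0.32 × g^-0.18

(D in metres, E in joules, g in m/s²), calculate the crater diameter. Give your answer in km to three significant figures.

D ≈ 1.22 km

E^0.32 = (1.10 × 10^16)^0.32 = 1.359 × 10^5
g^-0.18 = 1.43^-0.18 = 0.9376
D = 0.0096 × 1.359 × 10^5 × 0.9376 = 1223 m
   = 1.223 km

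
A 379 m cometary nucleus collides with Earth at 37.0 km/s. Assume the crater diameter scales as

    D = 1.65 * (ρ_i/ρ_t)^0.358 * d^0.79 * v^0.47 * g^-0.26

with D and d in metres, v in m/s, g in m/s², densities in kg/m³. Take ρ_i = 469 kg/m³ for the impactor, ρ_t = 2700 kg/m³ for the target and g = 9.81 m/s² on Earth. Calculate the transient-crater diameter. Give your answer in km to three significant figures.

D ≈ 7.44 km

In SI units: v = 37000 m/s.
(ρ_i/ρ_t)^0.358 = (469/2700)^0.358 = 0.5344
d^0.79 = 379^0.79 = 108.9
v^0.47 = 37000^0.47 = 140.3
g^-0.26 = 9.81^-0.26 = 0.5523
D = 1.65 × 0.5344 × 108.9 × 140.3 × 0.5523 = 7441 m
   = 7.441 km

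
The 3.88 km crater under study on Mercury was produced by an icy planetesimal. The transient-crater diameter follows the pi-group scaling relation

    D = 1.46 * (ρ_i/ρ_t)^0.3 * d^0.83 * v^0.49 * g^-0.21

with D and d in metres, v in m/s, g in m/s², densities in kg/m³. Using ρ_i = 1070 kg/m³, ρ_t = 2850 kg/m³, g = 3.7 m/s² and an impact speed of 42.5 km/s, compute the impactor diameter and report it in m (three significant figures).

d ≈ 49.1 m

Rearranging for d: d = [D / (1.46 · (1070/2850)^0.3 · 42500^0.49 · 3.7^-0.21)]^(1/0.83).
D = 3880 m.
(1070/2850)^0.3 = 0.7454
42500^0.49 = 185.3
3.7^-0.21 = 0.7598
Denominator = 1.46 × 0.7454 × 185.3 × 0.7598 = 153.2
D / 153.2 = 3880 / 153.2 = 25.33
d = 25.33^(1/0.83) = 25.33^1.2048 = 49.10 m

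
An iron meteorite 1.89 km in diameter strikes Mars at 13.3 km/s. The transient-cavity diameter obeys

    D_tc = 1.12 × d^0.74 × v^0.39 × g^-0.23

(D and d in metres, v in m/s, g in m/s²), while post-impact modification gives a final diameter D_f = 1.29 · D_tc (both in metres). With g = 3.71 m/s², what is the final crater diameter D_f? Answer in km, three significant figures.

D_f ≈ 11.5 km

In SI: d = 1890 m, v = 13300 m/s.
d^0.74 = 1890^0.74 = 265.8
v^0.39 = 13300^0.39 = 40.58
g^-0.23 = 3.71^-0.23 = 0.7397
D_tc = 1.12 × 265.8 × 40.58 × 0.7397 = 8936 m
D_f = 1.29 × 8936 = 11527 m
     = 11.53 km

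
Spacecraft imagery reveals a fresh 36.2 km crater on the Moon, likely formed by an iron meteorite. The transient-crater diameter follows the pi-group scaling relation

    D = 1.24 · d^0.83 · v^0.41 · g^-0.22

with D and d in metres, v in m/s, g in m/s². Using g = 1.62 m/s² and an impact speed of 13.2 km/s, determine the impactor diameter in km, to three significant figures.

Rearranging for d: d = [D / (1.24 · 13200^0.41 · 1.62^-0.22)]^(1/0.83).
D = 36200 m.
13200^0.41 = 48.91
1.62^-0.22 = 0.8993
Denominator = 1.24 × 48.91 × 0.8993 = 54.54
D / 54.54 = 36200 / 54.54 = 663.7
d = 663.7^(1/0.83) = 663.7^1.2048 = 2511 m

d ≈ 2.51 km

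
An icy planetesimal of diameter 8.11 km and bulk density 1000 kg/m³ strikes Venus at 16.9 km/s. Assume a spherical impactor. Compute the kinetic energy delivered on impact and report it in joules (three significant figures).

E ≈ 3.99 × 10^22 J

d = 8110 m; v = 16900 m/s.
Mass m = (π/6) ρ d³ = (π/6) × 1000 × (8110)³ = 2.793 × 10^14 kg
E = ½ m v² = 0.5 × 2.793 × 10^14 × (16900)² = 3.989 × 10^22 J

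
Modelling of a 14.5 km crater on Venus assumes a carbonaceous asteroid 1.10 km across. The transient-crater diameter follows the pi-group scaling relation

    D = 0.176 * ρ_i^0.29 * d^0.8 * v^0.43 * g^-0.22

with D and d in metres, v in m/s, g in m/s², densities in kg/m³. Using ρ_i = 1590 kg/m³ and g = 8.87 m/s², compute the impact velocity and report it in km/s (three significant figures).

Rearranging for v: v = [D / (0.176 · 1590^0.29 · 1100^0.8 · 8.87^-0.22)]^(1/0.43).
D = 14500 m.
1590^0.29 = 8.480
1100^0.8 = 271.1
8.87^-0.22 = 0.6187
Denominator = 0.176 × 8.480 × 271.1 × 0.6187 = 250.3
D / 250.3 = 14500 / 250.3 = 57.93
v = 57.93^(1/0.43) = 57.93^2.3256 = 12584 m/s

v ≈ 12.6 km/s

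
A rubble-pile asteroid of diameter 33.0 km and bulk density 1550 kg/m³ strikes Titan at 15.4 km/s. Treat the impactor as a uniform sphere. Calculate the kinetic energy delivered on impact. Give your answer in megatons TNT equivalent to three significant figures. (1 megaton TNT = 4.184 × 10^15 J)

d = 33000 m; v = 15400 m/s.
Mass m = (π/6) ρ d³ = (π/6) × 1550 × (33000)³ = 2.917 × 10^16 kg
E = ½ m v² = 0.5 × 2.917 × 10^16 × (15400)² = 3.459 × 10^24 J
   = 3.459 × 10^24 / 4.184×10^15 = 8.267 × 10^8 Mt

E ≈ 8.27 × 10^8 Mt TNT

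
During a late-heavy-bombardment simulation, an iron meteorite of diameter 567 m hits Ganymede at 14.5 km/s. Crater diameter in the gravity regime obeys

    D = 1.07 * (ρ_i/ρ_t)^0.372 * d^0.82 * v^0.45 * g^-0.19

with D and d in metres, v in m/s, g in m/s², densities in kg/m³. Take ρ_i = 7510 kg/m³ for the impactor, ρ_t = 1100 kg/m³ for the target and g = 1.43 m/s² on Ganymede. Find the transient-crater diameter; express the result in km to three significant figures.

D ≈ 27.6 km

In SI units: v = 14500 m/s.
(ρ_i/ρ_t)^0.372 = (7510/1100)^0.372 = 2.043
d^0.82 = 567^0.82 = 181.1
v^0.45 = 14500^0.45 = 74.58
g^-0.19 = 1.43^-0.19 = 0.9343
D = 1.07 × 2.043 × 181.1 × 74.58 × 0.9343 = 27585 m
   = 27.59 km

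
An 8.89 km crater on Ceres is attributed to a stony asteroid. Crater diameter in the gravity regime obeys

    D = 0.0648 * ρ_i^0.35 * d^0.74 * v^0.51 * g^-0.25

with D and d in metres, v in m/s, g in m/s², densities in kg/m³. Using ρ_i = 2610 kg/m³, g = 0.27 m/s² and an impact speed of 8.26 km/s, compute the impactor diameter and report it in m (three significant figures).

d ≈ 272 m

Rearranging for d: d = [D / (0.0648 · 2610^0.35 · 8260^0.51 · 0.27^-0.25)]^(1/0.74).
D = 8890 m.
2610^0.35 = 15.70
8260^0.51 = 99.46
0.27^-0.25 = 1.387
Denominator = 0.0648 × 15.70 × 99.46 × 1.387 = 140.3
D / 140.3 = 8890 / 140.3 = 63.36
d = 63.36^(1/0.74) = 63.36^1.3514 = 272.3 m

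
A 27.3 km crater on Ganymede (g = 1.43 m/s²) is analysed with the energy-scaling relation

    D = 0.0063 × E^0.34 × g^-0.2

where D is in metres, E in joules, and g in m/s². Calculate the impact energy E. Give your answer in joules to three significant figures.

E ≈ 4.09 × 10^19 J

Rearranging: E = [D / (0.0063 · g^-0.2)]^(1/0.34).
D = 27300 m.
g^-0.2 = 1.43^-0.2 = 0.9310
D / (0.0063 × 0.9310) = 27300 / (5.865 × 10^-3) = 4.655 × 10^6
E = (4.655 × 10^6)^2.9412 = 4.090 × 10^19 J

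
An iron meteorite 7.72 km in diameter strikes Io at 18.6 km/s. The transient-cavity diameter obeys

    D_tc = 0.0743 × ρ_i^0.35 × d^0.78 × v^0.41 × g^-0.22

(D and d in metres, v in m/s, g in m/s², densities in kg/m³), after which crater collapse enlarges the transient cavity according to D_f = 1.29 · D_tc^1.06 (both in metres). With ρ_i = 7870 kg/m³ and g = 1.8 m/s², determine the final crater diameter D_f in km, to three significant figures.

D_f ≈ 234 km

In SI: d = 7720 m, v = 18600 m/s.
ρ_i^0.35 = 7870^0.35 = 23.10
d^0.78 = 7720^0.78 = 1077
v^0.41 = 18600^0.41 = 56.30
g^-0.22 = 1.8^-0.22 = 0.8787
D_tc = 0.0743 × 23.10 × 1077 × 56.30 × 0.8787 = 91450 m
D_f = 1.29 × (91450)^1.06 = 2.341 × 10^5 m
     = 234.1 km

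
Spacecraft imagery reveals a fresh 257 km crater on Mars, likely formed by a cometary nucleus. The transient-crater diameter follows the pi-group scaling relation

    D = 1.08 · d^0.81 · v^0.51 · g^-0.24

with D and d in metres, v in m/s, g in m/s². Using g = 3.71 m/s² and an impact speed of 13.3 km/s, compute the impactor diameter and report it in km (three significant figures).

d ≈ 16.2 km

Rearranging for d: d = [D / (1.08 · 13300^0.51 · 3.71^-0.24)]^(1/0.81).
D = 257000 m.
13300^0.51 = 126.8
3.71^-0.24 = 0.7300
Denominator = 1.08 × 126.8 × 0.7300 = 99.97
D / 99.97 = 257000 / 99.97 = 2571
d = 2571^(1/0.81) = 2571^1.2346 = 16222 m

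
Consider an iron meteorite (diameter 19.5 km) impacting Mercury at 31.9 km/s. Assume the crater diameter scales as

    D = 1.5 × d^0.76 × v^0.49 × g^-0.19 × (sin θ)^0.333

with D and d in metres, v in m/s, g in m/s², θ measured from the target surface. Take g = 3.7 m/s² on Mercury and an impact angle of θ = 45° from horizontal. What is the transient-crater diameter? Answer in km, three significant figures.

In SI units: d = 19500 m, v = 31900 m/s.
d^0.76 = 19500^0.76 = 1821
v^0.49 = 31900^0.49 = 161.0
g^-0.19 = 3.7^-0.19 = 0.7799
(sin 45°)^0.333 = 0.7071^0.333 = 0.8910
D = 1.5 × 1821 × 161.0 × 0.7799 × 0.8910 = 3.056 × 10^5 m
   = 305.6 km

D ≈ 306 km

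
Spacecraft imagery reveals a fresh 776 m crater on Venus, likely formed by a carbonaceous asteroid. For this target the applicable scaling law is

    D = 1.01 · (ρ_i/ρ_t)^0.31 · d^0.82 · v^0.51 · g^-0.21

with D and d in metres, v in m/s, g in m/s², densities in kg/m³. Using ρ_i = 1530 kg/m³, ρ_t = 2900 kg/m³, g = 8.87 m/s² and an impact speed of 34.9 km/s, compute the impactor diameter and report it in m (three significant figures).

d ≈ 11.0 m

Rearranging for d: d = [D / (1.01 · (1530/2900)^0.31 · 34900^0.51 · 8.87^-0.21)]^(1/0.82).
(1530/2900)^0.31 = 0.8202
34900^0.51 = 207.4
8.87^-0.21 = 0.6323
Denominator = 1.01 × 0.8202 × 207.4 × 0.6323 = 108.6
D / 108.6 = 776 / 108.6 = 7.145
d = 7.145^(1/0.82) = 7.145^1.2195 = 11.00 m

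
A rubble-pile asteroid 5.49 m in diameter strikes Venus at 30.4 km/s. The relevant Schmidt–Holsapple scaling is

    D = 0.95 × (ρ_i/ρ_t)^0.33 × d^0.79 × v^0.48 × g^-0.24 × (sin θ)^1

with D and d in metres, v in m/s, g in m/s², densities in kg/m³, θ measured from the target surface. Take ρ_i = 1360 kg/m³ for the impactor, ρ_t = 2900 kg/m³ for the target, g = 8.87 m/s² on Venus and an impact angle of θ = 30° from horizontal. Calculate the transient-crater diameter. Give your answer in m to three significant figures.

D ≈ 119 m

In SI units: v = 30400 m/s.
(ρ_i/ρ_t)^0.33 = (1360/2900)^0.33 = 0.7789
d^0.79 = 5.49^0.79 = 3.839
v^0.48 = 30400^0.48 = 141.8
g^-0.24 = 8.87^-0.24 = 0.5922
(sin 30°)^1 = 0.5000^1 = 0.5000
D = 0.95 × 0.7789 × 3.839 × 141.8 × 0.5922 × 0.5000 = 119.3 m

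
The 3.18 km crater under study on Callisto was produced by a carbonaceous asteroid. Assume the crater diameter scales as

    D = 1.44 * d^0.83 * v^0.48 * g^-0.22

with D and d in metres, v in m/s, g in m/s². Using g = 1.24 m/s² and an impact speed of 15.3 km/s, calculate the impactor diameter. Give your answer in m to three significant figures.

d ≈ 43.0 m

Rearranging for d: d = [D / (1.44 · 15300^0.48 · 1.24^-0.22)]^(1/0.83).
D = 3180 m.
15300^0.48 = 102.0
1.24^-0.22 = 0.9538
Denominator = 1.44 × 102.0 × 0.9538 = 140.1
D / 140.1 = 3180 / 140.1 = 22.70
d = 22.70^(1/0.83) = 22.70^1.2048 = 43.03 m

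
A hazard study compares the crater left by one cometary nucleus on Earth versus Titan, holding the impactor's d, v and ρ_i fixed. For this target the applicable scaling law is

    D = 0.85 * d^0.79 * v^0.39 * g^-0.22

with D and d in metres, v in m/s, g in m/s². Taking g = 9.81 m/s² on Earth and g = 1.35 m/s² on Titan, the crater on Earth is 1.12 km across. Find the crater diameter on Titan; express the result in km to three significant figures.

D ≈ 1.73 km

All impactor-dependent factors cancel in the ratio, leaving D_Titan/D_Earth = (g_Titan/g_Earth)^-0.22.
(1.35/9.81)^-0.22 = 0.1376^-0.22 = 1.547
D_Titan = 1.547 × 1.12 km = 1.73 km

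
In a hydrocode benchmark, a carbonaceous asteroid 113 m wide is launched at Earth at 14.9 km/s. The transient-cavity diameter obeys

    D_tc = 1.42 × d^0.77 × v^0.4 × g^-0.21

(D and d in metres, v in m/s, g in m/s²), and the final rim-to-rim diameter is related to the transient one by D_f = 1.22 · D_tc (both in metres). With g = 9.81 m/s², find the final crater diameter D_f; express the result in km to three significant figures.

v = 14900 m/s.
d^0.77 = 113^0.77 = 38.10
v^0.4 = 14900^0.4 = 46.70
g^-0.21 = 9.81^-0.21 = 0.6191
D_tc = 1.42 × 38.10 × 46.70 × 0.6191 = 1564 m
D_f = 1.22 × 1564 = 1908 m
     = 1.908 km

D_f ≈ 1.91 km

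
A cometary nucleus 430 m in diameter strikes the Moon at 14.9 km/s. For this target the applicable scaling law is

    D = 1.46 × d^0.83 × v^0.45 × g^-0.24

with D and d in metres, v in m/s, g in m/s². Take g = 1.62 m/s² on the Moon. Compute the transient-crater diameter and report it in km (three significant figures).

D ≈ 15.1 km

In SI units: v = 14900 m/s.
d^0.83 = 430^0.83 = 153.4
v^0.45 = 14900^0.45 = 75.50
g^-0.24 = 1.62^-0.24 = 0.8907
D = 1.46 × 153.4 × 75.50 × 0.8907 = 15061 m
   = 15.06 km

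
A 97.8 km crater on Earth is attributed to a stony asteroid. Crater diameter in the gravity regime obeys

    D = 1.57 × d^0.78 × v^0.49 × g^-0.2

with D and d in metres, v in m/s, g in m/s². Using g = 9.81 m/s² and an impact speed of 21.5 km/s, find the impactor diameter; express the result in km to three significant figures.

d ≈ 4.78 km

Rearranging for d: d = [D / (1.57 · 21500^0.49 · 9.81^-0.2)]^(1/0.78).
D = 97800 m.
21500^0.49 = 132.7
9.81^-0.2 = 0.6334
Denominator = 1.57 × 132.7 × 0.6334 = 132.0
D / 132.0 = 97800 / 132.0 = 740.9
d = 740.9^(1/0.78) = 740.9^1.2821 = 4779 m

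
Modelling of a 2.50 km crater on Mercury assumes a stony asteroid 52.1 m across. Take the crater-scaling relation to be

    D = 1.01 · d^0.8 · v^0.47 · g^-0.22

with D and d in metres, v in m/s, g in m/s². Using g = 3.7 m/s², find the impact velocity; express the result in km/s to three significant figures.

Rearranging for v: v = [D / (1.01 · 52.1^0.8 · 3.7^-0.22)]^(1/0.47).
D = 2500 m.
52.1^0.8 = 23.63
3.7^-0.22 = 0.7499
Denominator = 1.01 × 23.63 × 0.7499 = 17.90
D / 17.90 = 2500 / 17.90 = 139.7
v = 139.7^(1/0.47) = 139.7^2.1277 = 36672 m/s

v ≈ 36.7 km/s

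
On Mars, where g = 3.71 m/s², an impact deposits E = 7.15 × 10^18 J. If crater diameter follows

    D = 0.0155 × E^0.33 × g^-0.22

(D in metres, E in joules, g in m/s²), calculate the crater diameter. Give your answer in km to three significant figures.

D ≈ 19.4 km

E^0.33 = (7.15 × 10^18)^0.33 = 1.667 × 10^6
g^-0.22 = 3.71^-0.22 = 0.7494
D = 0.0155 × 1.667 × 10^6 × 0.7494 = 19363 m
   = 19.36 km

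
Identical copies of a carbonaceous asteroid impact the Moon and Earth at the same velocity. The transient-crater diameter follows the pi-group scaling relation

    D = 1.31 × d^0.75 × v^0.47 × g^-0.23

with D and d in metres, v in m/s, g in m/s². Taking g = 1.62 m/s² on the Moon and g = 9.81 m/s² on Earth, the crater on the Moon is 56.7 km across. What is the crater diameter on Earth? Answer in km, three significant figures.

D ≈ 37.5 km

All impactor-dependent factors cancel in the ratio, leaving D_Earth/D_Moon = (g_Earth/g_Moon)^-0.23.
(9.81/1.62)^-0.23 = 6.056^-0.23 = 0.6608
D_Earth = 0.6608 × 56.7 km = 37.5 km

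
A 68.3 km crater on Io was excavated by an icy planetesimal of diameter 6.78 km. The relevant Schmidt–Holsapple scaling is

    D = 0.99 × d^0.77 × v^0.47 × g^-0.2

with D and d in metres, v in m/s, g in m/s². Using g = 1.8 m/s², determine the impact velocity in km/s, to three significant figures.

Rearranging for v: v = [D / (0.99 · 6780^0.77 · 1.8^-0.2)]^(1/0.47).
D = 68300 m.
6780^0.77 = 891.3
1.8^-0.2 = 0.8891
Denominator = 0.99 × 891.3 × 0.8891 = 784.5
D / 784.5 = 68300 / 784.5 = 87.06
v = 87.06^(1/0.47) = 87.06^2.1277 = 13408 m/s

v ≈ 13.4 km/s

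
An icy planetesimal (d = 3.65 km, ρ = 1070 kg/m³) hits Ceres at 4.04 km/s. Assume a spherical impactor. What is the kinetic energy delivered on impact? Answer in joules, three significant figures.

d = 3650 m; v = 4040 m/s.
Mass m = (π/6) ρ d³ = (π/6) × 1070 × (3650)³ = 2.724 × 10^13 kg
E = ½ m v² = 0.5 × 2.724 × 10^13 × (4040)² = 2.223 × 10^20 J

E ≈ 2.22 × 10^20 J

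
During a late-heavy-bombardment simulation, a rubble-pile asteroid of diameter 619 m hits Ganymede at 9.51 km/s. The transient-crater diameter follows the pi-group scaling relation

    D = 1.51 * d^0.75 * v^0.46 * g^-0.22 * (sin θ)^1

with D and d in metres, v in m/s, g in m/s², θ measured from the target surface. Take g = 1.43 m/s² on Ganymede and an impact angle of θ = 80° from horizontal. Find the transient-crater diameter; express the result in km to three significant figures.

In SI units: v = 9510 m/s.
d^0.75 = 619^0.75 = 124.1
v^0.46 = 9510^0.46 = 67.60
g^-0.22 = 1.43^-0.22 = 0.9243
(sin 80°)^1 = 0.9848^1 = 0.9848
D = 1.51 × 124.1 × 67.60 × 0.9243 × 0.9848 = 11531 m
   = 11.53 km

D ≈ 11.5 km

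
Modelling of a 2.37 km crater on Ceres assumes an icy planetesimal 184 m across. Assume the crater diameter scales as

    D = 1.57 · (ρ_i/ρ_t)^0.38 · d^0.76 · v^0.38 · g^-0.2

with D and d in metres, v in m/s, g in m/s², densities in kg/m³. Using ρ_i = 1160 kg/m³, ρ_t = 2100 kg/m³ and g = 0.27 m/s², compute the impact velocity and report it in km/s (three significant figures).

Rearranging for v: v = [D / (1.57 · (1160/2100)^0.38 · 184^0.76 · 0.27^-0.2)]^(1/0.38).
D = 2370 m.
(1160/2100)^0.38 = 0.7981
184^0.76 = 52.63
0.27^-0.2 = 1.299
Denominator = 1.57 × 0.7981 × 52.63 × 1.299 = 85.66
D / 85.66 = 2370 / 85.66 = 27.67
v = 27.67^(1/0.38) = 27.67^2.6316 = 6234 m/s

v ≈ 6.23 km/s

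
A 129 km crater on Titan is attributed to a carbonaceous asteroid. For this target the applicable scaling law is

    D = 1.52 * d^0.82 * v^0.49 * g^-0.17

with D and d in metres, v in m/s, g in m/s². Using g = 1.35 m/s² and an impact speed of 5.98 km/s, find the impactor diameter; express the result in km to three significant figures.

d ≈ 6.04 km

Rearranging for d: d = [D / (1.52 · 5980^0.49 · 1.35^-0.17)]^(1/0.82).
D = 129000 m.
5980^0.49 = 70.89
1.35^-0.17 = 0.9503
Denominator = 1.52 × 70.89 × 0.9503 = 102.4
D / 102.4 = 129000 / 102.4 = 1260
d = 1260^(1/0.82) = 1260^1.2195 = 6038 m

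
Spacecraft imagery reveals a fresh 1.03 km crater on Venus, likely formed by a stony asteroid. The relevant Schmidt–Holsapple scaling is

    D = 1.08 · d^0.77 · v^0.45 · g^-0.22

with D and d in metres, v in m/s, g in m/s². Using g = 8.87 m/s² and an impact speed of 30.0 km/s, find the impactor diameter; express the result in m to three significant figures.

d ≈ 33.4 m

Rearranging for d: d = [D / (1.08 · 30000^0.45 · 8.87^-0.22)]^(1/0.77).
D = 1030 m.
30000^0.45 = 103.4
8.87^-0.22 = 0.6187
Denominator = 1.08 × 103.4 × 0.6187 = 69.09
D / 69.09 = 1030 / 69.09 = 14.91
d = 14.91^(1/0.77) = 14.91^1.2987 = 33.42 m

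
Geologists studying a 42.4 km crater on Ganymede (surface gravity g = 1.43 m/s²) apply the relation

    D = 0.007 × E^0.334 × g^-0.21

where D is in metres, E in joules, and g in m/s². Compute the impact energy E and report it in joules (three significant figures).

E ≈ 2.53 × 10^20 J

Rearranging: E = [D / (0.007 · g^-0.21)]^(1/0.334).
D = 42400 m.
g^-0.21 = 1.43^-0.21 = 0.9276
D / (0.007 × 0.9276) = 42400 / (6.493 × 10^-3) = 6.530 × 10^6
E = (6.530 × 10^6)^2.994 = 2.534 × 10^20 J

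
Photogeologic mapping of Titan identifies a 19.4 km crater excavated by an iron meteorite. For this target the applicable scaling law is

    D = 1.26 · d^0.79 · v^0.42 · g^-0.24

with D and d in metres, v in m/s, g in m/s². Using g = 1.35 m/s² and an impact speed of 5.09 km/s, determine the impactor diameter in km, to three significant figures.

Rearranging for d: d = [D / (1.26 · 5090^0.42 · 1.35^-0.24)]^(1/0.79).
D = 19400 m.
5090^0.42 = 36.04
1.35^-0.24 = 0.9305
Denominator = 1.26 × 36.04 × 0.9305 = 42.25
D / 42.25 = 19400 / 42.25 = 459.2
d = 459.2^(1/0.79) = 459.2^1.2658 = 2342 m

d ≈ 2.34 km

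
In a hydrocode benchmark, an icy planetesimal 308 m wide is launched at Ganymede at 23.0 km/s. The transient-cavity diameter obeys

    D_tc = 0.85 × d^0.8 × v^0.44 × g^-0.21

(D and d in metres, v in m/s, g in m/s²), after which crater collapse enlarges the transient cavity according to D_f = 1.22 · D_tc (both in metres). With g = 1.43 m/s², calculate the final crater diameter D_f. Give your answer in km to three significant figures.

v = 23000 m/s.
d^0.8 = 308^0.8 = 97.91
v^0.44 = 23000^0.44 = 83.02
g^-0.21 = 1.43^-0.21 = 0.9276
D_tc = 0.85 × 97.91 × 83.02 × 0.9276 = 6409 m
D_f = 1.22 × 6409 = 7819 m
     = 7.819 km

D_f ≈ 7.82 km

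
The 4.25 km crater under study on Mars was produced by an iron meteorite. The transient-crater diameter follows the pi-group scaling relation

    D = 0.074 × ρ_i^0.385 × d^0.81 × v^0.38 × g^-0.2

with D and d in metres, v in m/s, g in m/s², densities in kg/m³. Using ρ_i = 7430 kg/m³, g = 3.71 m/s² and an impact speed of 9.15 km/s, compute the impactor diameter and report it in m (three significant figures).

d ≈ 208 m

Rearranging for d: d = [D / (0.074 · 7430^0.385 · 9150^0.38 · 3.71^-0.2)]^(1/0.81).
D = 4250 m.
7430^0.385 = 30.93
9150^0.38 = 32.01
3.71^-0.2 = 0.7694
Denominator = 0.074 × 30.93 × 32.01 × 0.7694 = 56.37
D / 56.37 = 4250 / 56.37 = 75.39
d = 75.39^(1/0.81) = 75.39^1.2346 = 207.8 m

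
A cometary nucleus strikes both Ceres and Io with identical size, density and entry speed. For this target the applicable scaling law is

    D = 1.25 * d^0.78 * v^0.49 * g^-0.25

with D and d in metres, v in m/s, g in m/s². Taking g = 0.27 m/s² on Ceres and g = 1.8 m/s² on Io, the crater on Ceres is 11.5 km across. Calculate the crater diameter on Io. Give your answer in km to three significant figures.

All impactor-dependent factors cancel in the ratio, leaving D_Io/D_Ceres = (g_Io/g_Ceres)^-0.25.
(1.8/0.27)^-0.25 = 6.667^-0.25 = 0.6223
D_Io = 0.6223 × 11.5 km = 7.16 km

D ≈ 7.16 km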